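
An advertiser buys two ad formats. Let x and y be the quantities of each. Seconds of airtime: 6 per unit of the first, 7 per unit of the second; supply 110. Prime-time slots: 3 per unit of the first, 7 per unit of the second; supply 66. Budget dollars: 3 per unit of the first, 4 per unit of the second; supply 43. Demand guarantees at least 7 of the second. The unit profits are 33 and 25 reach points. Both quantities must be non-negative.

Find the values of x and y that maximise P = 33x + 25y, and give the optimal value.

x = 5, y = 7, maximum P = 340

Extreme points and P = 33x + 25y:
  (0, 66/7) → P = 1650/7
  (0, 7) → P = 175
  (37/9, 23/3) → P = 982/3
  (5, 7) → P = 340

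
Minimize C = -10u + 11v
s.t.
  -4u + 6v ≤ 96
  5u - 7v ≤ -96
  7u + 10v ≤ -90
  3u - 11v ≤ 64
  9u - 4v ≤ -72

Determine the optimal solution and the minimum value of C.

Corner points and C = -10u + 11v:
  (-750/41, 156/41) → C = 9216/41
  (-720/13, -272/13) → C = 4208/13
  (-530/33, 74/33) → C = 2038/11
  (-752/17, -304/17) → C = 4176/17

u = -530/33, v = 74/33, minimum C = 2038/11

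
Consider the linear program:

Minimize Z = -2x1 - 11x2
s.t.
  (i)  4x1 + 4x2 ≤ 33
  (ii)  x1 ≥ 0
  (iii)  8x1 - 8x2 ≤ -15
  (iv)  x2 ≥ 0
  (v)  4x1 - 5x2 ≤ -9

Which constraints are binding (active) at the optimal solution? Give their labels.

Corner points and Z = -2x1 - 11x2:
  (0, 33/4) → Z = -363/4
  (51/16, 81/16) → Z = -993/16
  (0, 15/8) → Z = -165/8

The minimum is at (0, 33/4). Substituting into each constraint, equality holds for (i) and (ii); the remaining constraints have slack.

(i) and (ii)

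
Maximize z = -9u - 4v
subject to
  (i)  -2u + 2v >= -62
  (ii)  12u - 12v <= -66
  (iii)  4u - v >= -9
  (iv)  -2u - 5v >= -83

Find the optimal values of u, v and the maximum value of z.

u = -7/6, v = 13/3, maximum z = -41/6

Vertices and z = -9u - 4v:
  (-7/6, 13/3) → z = -41/6
  (111/14, 94/7) → z = -1751/14
  (19/11, 175/11) → z = -871/11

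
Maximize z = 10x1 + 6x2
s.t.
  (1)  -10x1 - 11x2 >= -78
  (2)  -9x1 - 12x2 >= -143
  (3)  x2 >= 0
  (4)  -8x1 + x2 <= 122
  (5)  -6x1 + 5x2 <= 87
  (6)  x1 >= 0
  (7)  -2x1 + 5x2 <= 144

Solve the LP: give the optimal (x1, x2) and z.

x1 = 39/5, x2 = 0, maximum z = 78

Corner points and z = 10x1 + 6x2:
  (39/5, 0) → z = 78
  (0, 78/11) → z = 468/11
  (0, 0) → z = 0

The binding constraints are -10x1 - 11x2 = -78 and x2 = 0.
Solving simultaneously gives x1 = 39/5, x2 = 0.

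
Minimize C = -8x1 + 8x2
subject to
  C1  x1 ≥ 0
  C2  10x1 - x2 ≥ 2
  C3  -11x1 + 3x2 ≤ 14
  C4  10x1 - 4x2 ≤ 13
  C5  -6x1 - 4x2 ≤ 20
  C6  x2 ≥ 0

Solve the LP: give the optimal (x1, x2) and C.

x1 = 13/10, x2 = 0, minimum C = -52/5

Vertices and C = -8x1 + 8x2:
  (20/19, 162/19) → C = 1136/19
  (1/5, 0) → C = -8/5
  (13/10, 0) → C = -52/5
The feasible region is unbounded (it extends along (2, 5), (3, 11)), but C strictly increases along every unbounded feasible direction, so there is no improving ray and the minimum is attained at a vertex.

The optimum lies where 10x1 - 4x2 = 13 and x2 = 0.
Solving simultaneously gives x1 = 13/10, x2 = 0.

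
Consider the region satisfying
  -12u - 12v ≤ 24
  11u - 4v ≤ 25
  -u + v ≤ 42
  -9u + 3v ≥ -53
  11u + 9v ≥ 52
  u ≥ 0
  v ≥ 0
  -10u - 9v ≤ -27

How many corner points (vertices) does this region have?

Of the 28 pairwise boundary intersections, those satisfying every inequality are:
  (193/7, 487/7)
  (433/143, 27/13)
  (0, 42)
  (0, 52/9)

4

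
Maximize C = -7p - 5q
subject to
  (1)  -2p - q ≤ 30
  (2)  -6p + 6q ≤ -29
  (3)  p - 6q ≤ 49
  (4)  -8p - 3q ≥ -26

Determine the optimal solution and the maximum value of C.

p = -4, q = -53/6, maximum C = 433/6

Feasible corners and C = -7p - 5q:
  (-4, -53/6) → C = 433/6
  (81/22, -38/33) → C = -1321/66
  (101/17, -122/17) → C = -97/17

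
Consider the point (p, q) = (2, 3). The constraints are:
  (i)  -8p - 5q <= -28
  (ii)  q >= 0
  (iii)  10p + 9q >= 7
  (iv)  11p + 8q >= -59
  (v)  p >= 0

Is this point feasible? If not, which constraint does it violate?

feasible

(i): -31 ≤ -28 ✓
(ii): 3 ≥ 0 ✓
(iii): 47 ≥ 7 ✓
(iv): 46 ≥ -59 ✓
(v): 2 ≥ 0 ✓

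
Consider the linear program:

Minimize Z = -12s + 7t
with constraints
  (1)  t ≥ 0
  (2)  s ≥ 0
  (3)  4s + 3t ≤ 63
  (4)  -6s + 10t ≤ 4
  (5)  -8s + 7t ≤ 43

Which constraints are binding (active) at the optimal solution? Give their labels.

Corner points and Z = -12s + 7t:
  (0, 0) → Z = 0
  (63/4, 0) → Z = -189
  (0, 2/5) → Z = 14/5
  (309/29, 197/29) → Z = -2329/29

The minimum is at (63/4, 0). Substituting into each constraint, equality holds for (1) and (3); the remaining constraints have slack.

(1) and (3)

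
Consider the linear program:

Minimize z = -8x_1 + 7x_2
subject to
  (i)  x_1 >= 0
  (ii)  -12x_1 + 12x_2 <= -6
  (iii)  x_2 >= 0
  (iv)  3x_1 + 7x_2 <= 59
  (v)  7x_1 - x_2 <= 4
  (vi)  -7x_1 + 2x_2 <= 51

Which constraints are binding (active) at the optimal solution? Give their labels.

(iii) and (v)

Feasible corners and z = -8x_1 + 7x_2:
  (1/2, 0) → z = -4
  (7/12, 1/12) → z = -49/12
  (4/7, 0) → z = -32/7

The minimum is at (4/7, 0). Substituting into each constraint, equality holds for (iii) and (v); the remaining constraints have slack.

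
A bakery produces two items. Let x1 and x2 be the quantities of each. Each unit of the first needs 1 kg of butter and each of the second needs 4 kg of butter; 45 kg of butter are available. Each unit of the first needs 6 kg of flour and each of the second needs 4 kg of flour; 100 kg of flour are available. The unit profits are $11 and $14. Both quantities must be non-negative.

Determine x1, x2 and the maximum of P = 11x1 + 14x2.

Vertices and P = 11x1 + 14x2:
  (0, 0) → P = 0
  (0, 45/4) → P = 315/2
  (50/3, 0) → P = 550/3
  (11, 17/2) → P = 240

At the optimal vertex, x1 + 4x2 = 45 and 6x1 + 4x2 = 100.
Solving simultaneously gives x1 = 11, x2 = 17/2.

x1 = 11, x2 = 17/2, maximum P = 240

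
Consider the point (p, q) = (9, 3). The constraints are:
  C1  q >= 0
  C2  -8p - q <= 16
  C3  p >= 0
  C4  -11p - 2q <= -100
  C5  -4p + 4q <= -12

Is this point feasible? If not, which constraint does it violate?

C1: 3 ≥ 0 ✓
C2: -75 ≤ 16 ✓
C3: 9 ≥ 0 ✓
C4: -105 ≤ -100 ✓
C5: -24 ≤ -12 ✓

feasible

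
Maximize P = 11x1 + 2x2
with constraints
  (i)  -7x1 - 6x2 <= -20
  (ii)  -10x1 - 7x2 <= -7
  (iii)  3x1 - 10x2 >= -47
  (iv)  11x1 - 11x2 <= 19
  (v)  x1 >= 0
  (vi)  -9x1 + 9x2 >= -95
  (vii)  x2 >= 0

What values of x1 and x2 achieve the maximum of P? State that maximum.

The binding constraints are 3x1 - 10x2 = -47 and 11x1 - 11x2 = 19.
Solving simultaneously gives x1 = 101/11, x2 = 82/11.

x1 = 101/11, x2 = 82/11, maximum P = 1275/11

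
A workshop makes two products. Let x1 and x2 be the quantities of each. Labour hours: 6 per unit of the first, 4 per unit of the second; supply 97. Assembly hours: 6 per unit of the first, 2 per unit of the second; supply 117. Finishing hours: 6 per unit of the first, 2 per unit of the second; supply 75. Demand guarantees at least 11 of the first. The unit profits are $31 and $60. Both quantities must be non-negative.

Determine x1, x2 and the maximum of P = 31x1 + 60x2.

Feasible corners and P = 31x1 + 60x2:
  (25/2, 0) → P = 775/2
  (11, 0) → P = 341
  (11, 9/2) → P = 611

The optimum lies where 6x1 + 2x2 = 75 and x1 = 11.
Solving simultaneously gives x1 = 11, x2 = 9/2.

x1 = 11, x2 = 9/2, maximum P = 611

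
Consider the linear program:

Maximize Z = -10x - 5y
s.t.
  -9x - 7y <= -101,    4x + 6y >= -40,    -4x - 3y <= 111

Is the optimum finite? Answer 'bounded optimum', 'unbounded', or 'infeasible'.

From the feasible point (443/13, -382/13), moving in the direction (-3, 4) keeps every constraint satisfied while Z increases without bound.

unbounded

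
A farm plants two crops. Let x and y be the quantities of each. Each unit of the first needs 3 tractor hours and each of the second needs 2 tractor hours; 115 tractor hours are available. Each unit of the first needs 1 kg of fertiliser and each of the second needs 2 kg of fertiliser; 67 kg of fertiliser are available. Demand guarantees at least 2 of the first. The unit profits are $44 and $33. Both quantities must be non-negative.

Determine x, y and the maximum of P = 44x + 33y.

Vertices and P = 44x + 33y:
  (115/3, 0) → P = 5060/3
  (2, 0) → P = 88
  (24, 43/2) → P = 3531/2
  (2, 65/2) → P = 2321/2

The binding constraints are 3x + 2y = 115 and x + 2y = 67.
Solving simultaneously gives x = 24, y = 43/2.

x = 24, y = 43/2, maximum P = 3531/2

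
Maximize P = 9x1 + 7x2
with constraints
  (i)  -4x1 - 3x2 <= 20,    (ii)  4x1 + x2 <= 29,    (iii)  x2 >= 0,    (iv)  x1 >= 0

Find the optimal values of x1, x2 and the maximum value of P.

x1 = 0, x2 = 29, maximum P = 203

Vertices and P = 9x1 + 7x2:
  (29/4, 0) → P = 261/4
  (0, 29) → P = 203
  (0, 0) → P = 0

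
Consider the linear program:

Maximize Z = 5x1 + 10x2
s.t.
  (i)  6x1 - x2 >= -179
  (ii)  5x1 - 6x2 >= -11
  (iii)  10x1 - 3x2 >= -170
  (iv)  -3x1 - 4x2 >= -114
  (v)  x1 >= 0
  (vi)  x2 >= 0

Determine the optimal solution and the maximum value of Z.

x1 = 320/19, x2 = 603/38, maximum Z = 4615/19

Feasible corners and Z = 5x1 + 10x2:
  (320/19, 603/38) → Z = 4615/19
  (0, 11/6) → Z = 55/3
  (38, 0) → Z = 190
  (0, 0) → Z = 0

At the optimal vertex, 5x1 - 6x2 = -11 and -3x1 - 4x2 = -114.
Solving simultaneously gives x1 = 320/19, x2 = 603/38.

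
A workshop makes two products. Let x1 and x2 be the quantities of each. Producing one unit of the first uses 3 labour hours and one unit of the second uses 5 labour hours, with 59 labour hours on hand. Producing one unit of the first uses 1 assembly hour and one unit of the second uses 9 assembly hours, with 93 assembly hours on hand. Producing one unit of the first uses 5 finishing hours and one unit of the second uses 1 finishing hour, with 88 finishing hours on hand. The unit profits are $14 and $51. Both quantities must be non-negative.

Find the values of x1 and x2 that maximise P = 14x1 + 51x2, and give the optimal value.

x1 = 3, x2 = 10, maximum P = 552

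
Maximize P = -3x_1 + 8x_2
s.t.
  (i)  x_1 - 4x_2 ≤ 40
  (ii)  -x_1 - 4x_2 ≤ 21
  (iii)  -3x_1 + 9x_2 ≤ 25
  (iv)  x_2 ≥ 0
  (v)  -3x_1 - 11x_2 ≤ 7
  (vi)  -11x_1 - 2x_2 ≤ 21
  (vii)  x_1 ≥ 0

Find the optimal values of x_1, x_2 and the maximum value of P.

Feasible corners and P = -3x_1 + 8x_2:
  (40, 0) → P = -120
  (0, 25/9) → P = 200/9
  (0, 0) → P = 0
The feasible region is unbounded (it extends along (3, 1), (4, 1)), but P strictly decreases along every unbounded feasible direction, so there is no improving ray and the maximum is attained at a vertex.

The optimum lies where -3x_1 + 9x_2 = 25 and x_1 = 0.
Solving simultaneously gives x_1 = 0, x_2 = 25/9.

x_1 = 0, x_2 = 25/9, maximum P = 200/9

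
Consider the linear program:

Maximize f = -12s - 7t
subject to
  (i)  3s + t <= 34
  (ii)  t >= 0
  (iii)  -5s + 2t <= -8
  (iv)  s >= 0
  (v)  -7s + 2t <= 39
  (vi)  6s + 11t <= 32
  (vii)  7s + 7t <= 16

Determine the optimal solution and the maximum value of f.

Extreme points and f = -12s - 7t:
  (8/5, 0) → f = -96/5
  (16/7, 0) → f = -192/7
  (88/49, 24/49) → f = -1224/49

The binding constraints are t = 0 and -5s + 2t = -8.
Solving simultaneously gives s = 8/5, t = 0.

s = 8/5, t = 0, maximum f = -96/5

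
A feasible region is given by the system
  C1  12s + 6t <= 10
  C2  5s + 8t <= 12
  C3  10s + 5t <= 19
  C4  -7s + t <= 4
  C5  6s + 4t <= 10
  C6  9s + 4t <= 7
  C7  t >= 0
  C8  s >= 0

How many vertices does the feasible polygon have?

The feasible vertices (each the meet of two boundaries and inside every other half-plane) are:
  (4/33, 47/33)
  (1/3, 1)
  (0, 3/2)
  (7/9, 0)
  (0, 0)

5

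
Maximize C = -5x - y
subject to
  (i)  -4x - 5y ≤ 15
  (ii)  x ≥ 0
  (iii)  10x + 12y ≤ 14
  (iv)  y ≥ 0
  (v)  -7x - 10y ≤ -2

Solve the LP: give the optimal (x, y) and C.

Extreme points and C = -5x - y:
  (0, 7/6) → C = -7/6
  (0, 1/5) → C = -1/5
  (7/5, 0) → C = -7
  (2/7, 0) → C = -10/7

The optimum lies where x = 0 and -7x - 10y = -2.
Solving simultaneously gives x = 0, y = 1/5.

x = 0, y = 1/5, maximum C = -1/5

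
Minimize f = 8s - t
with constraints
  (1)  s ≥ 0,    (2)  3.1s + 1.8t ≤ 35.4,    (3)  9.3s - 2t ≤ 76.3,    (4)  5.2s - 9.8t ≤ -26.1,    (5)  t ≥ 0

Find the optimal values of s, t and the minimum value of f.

At the optimal vertex, s = 0 and 3.1s + 1.8t = 35.4.
Solving simultaneously gives s = 0, t = 59/3.

s = 0, t = 59/3, minimum f = -59/3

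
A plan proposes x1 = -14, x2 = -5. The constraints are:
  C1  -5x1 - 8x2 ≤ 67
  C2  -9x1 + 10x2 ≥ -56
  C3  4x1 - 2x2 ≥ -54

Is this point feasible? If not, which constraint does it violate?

not feasible — violates C1

Constraint C1: -5x1 - 8x2 = 110, which is not ≤ 67. All other constraints are satisfied.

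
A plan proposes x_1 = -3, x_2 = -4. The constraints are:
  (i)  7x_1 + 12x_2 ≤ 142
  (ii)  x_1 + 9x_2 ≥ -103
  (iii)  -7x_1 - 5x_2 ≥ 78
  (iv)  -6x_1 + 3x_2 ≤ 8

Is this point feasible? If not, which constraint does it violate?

not feasible — violates (iii)

Constraint (iii): -7x_1 - 5x_2 = 41, which is not ≥ 78. All other constraints are satisfied.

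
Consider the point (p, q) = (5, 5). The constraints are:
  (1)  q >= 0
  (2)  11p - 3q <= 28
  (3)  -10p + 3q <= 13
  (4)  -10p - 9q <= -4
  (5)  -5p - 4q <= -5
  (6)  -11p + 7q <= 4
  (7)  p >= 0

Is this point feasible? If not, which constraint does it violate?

not feasible — violates (2)

Constraint (2): 11p - 3q = 40, which is not ≤ 28. All other constraints are satisfied.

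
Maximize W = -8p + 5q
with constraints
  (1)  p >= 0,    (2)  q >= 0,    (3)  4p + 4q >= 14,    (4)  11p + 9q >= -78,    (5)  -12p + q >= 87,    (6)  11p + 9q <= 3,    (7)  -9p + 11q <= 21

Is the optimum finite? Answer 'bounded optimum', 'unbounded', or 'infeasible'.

The boundaries 11p + 9q = 3 and -9p + 11q = 21 meet at (-78/101, 129/101), but that point violates p ≥ 0. Every candidate vertex is excluded by some other constraint, so the feasible region is empty.

infeasible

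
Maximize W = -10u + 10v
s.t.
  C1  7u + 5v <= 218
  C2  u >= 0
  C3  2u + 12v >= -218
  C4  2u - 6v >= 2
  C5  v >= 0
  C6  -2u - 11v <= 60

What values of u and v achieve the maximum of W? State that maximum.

u = 1, v = 0, maximum W = -10

Corner points and W = -10u + 10v:
  (659/26, 211/26) → W = -2240/13
  (218/7, 0) → W = -2180/7
  (1, 0) → W = -10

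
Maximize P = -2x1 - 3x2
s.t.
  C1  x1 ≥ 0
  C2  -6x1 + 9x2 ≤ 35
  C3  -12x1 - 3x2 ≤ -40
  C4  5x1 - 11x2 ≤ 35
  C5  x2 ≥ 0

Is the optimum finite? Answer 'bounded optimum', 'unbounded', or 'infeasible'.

bounded optimum

Vertices and P = -2x1 - 3x2:
  (85/42, 110/21) → P = -415/21
  (10/3, 0) → P = -20/3
  (7, 0) → P = -14
The feasible region has finitely many vertices and no improving ray; the maximum is -20/3 at (10/3, 0).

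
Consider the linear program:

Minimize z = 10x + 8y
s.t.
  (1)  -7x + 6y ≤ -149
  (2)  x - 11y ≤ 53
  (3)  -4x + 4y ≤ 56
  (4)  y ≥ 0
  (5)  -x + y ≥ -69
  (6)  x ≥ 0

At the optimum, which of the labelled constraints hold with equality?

(1) and (4)

Extreme points and z = 10x + 8y:
  (233, 247) → z = 4306
  (149/7, 0) → z = 1490/7
  (53, 0) → z = 530
  (353/5, 8/5) → z = 3594/5
The feasible region is unbounded (it extends along (1, 1)), but z strictly increases along every unbounded feasible direction, so there is no improving ray and the minimum is attained at a vertex.

The minimum is at (149/7, 0). Substituting into each constraint, equality holds for (1) and (4); the remaining constraints have slack.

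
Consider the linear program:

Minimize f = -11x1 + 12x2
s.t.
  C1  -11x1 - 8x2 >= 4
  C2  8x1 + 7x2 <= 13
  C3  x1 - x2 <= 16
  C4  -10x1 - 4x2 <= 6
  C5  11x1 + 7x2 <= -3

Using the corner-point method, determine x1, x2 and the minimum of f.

x1 = 29/7, x2 = -83/7, minimum f = -1315/7

Vertices and f = -11x1 + 12x2:
  (-8/9, 13/18) → f = 166/9
  (4/11, -1) → f = -16
  (29/7, -83/7) → f = -1315/7
  (109/18, -179/18) → f = -3347/18

The binding constraints are x1 - x2 = 16 and -10x1 - 4x2 = 6.
Solving simultaneously gives x1 = 29/7, x2 = -83/7.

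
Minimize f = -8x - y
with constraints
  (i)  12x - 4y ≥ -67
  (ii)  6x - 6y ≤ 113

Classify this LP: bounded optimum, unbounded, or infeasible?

From the feasible point (-427/24, -293/8), moving in the direction (6, 6) keeps every constraint satisfied while f decreases without bound.

unbounded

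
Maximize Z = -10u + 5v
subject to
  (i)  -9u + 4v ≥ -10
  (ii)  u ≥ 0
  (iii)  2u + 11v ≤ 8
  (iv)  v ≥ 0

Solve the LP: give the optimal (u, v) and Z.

The optimum lies where u = 0 and 2u + 11v = 8.
Solving simultaneously gives u = 0, v = 8/11.

u = 0, v = 8/11, maximum Z = 40/11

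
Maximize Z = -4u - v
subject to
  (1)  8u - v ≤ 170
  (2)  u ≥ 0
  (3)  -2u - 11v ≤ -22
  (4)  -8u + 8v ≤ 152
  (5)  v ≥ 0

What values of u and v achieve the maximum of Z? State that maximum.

Corner points and Z = -4u - v:
  (27, 46) → Z = -154
  (85/4, 0) → Z = -85
  (0, 2) → Z = -2
  (0, 19) → Z = -19
  (11, 0) → Z = -44

u = 0, v = 2, maximum Z = -2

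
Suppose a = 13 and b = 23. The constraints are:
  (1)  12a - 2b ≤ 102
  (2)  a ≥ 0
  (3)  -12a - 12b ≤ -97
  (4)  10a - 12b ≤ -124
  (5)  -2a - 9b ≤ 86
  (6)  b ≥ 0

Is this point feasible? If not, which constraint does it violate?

not feasible — violates (1)

Constraint (1): 12a - 2b = 110, which is not ≤ 102. All other constraints are satisfied.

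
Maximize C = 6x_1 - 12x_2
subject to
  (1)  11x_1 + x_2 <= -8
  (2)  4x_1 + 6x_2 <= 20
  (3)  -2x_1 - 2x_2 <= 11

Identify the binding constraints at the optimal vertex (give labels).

(1) and (3)

Vertices and C = 6x_1 - 12x_2:
  (-34/31, 126/31) → C = -1716/31
  (-1/4, -21/4) → C = 123/2
  (-53/2, 21) → C = -411

The maximum is at (-1/4, -21/4). Substituting into each constraint, equality holds for (1) and (3); the remaining constraints have slack.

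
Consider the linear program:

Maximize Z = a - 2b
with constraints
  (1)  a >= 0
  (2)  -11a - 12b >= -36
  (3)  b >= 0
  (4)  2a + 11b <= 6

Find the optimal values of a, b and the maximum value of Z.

Feasible corners and Z = a - 2b:
  (0, 0) → Z = 0
  (0, 6/11) → Z = -12/11
  (3, 0) → Z = 3

The binding constraints are b = 0 and 2a + 11b = 6.
Solving simultaneously gives a = 3, b = 0.

a = 3, b = 0, maximum Z = 3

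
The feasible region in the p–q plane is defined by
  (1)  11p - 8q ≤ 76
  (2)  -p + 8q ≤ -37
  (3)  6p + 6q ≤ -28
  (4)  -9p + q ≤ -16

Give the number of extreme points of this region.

Intersecting each pair of boundary lines and keeping only the points that satisfy every inequality leaves:
  (116/57, -382/57)
  (52/61, -508/61)
  (17/15, -29/5)

3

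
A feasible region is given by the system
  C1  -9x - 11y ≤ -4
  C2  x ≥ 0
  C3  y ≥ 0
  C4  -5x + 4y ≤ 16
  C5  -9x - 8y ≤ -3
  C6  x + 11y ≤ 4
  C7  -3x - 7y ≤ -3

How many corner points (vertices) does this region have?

Intersecting each pair of boundary lines and keeping only the points that satisfy every inequality leaves:
  (4, 0)
  (1, 0)
  (5/26, 9/26)

3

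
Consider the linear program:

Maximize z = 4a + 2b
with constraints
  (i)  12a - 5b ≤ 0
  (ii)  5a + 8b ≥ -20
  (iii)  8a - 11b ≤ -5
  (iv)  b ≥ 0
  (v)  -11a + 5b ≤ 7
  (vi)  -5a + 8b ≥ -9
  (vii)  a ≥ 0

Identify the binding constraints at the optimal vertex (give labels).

(i) and (v)

Corner points and z = 4a + 2b:
  (25/92, 15/23) → z = 55/23
  (7, 84/5) → z = 308/5
  (0, 5/11) → z = 10/11
  (0, 7/5) → z = 14/5

The maximum is at (7, 84/5). Substituting into each constraint, equality holds for (i) and (v); the remaining constraints have slack.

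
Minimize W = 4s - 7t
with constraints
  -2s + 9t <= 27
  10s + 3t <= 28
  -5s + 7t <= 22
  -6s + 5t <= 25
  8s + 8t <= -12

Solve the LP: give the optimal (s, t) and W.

s = -65/24, t = 29/24, minimum W = -463/24

Vertices and W = 4s - 7t:
  (65/14, -43/7) → W = 431/7
  (-65/17, 7/17) → W = -309/17
  (-65/24, 29/24) → W = -463/24
The feasible region is unbounded (it extends along (-5, -6), (3, -10)), but W strictly increases along every unbounded feasible direction, so there is no improving ray and the minimum is attained at a vertex.

The binding constraints are -5s + 7t = 22 and 8s + 8t = -12.
Solving simultaneously gives s = -65/24, t = 29/24.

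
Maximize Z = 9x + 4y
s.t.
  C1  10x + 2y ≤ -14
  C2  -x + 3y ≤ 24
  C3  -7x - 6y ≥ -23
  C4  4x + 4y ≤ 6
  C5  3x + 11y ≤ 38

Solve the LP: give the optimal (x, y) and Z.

Feasible corners and Z = 9x + 4y:
  (-17/8, 29/8) → Z = -37/8
  (-15/2, 11/2) → Z = -91/2
  (-43/16, 67/16) → Z = -119/16
The feasible region is unbounded (it extends along (-3, -1), (1, -5)), but Z strictly decreases along every unbounded feasible direction, so there is no improving ray and the maximum is attained at a vertex.

The binding constraints are 10x + 2y = -14 and 4x + 4y = 6.
Solving simultaneously gives x = -17/8, y = 29/8.

x = -17/8, y = 29/8, maximum Z = -37/8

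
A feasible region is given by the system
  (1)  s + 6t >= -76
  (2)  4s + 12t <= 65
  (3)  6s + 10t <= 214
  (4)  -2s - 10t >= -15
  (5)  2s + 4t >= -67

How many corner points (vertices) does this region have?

The feasible vertices (each the meet of two boundaries and inside every other half-plane) are:
  (1022/13, -335/13)
  (-49/4, -85/8)
  (959/16, -233/16)
  (235/8, -35/8)
  (-365/6, 41/3)

5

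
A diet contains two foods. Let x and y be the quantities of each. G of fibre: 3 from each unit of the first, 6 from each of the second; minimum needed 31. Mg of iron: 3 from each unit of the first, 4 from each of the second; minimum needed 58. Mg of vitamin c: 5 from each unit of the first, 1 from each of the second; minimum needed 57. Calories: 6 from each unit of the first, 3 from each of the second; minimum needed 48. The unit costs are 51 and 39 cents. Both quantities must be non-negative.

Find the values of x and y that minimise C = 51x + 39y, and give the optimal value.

Vertices and C = 51x + 39y:
  (0, 57) → C = 2223
  (58/3, 0) → C = 986
  (10, 7) → C = 783
The feasible region is unbounded (it extends along (0, 1), (1, 0)), but C strictly increases along every unbounded feasible direction, so there is no improving ray and the minimum is attained at a vertex.

The binding constraints are 3x + 4y = 58 and 5x + y = 57.
Solving simultaneously gives x = 10, y = 7.

x = 10, y = 7, minimum C = 783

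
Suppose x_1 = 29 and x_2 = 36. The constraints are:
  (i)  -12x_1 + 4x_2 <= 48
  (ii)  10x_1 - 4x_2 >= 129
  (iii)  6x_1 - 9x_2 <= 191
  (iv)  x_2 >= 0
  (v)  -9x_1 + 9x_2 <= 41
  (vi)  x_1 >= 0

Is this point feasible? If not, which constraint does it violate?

Constraint (v): -9x_1 + 9x_2 = 63, which is not ≤ 41. All other constraints are satisfied.

not feasible — violates (v)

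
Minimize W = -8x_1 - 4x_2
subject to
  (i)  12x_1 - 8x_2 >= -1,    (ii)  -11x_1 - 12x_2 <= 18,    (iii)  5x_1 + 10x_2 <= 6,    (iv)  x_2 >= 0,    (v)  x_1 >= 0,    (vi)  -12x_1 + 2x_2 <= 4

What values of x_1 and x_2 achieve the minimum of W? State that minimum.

x_1 = 6/5, x_2 = 0, minimum W = -48/5

Extreme points and W = -8x_1 - 4x_2:
  (19/80, 77/160) → W = -153/40
  (0, 1/8) → W = -1/2
  (6/5, 0) → W = -48/5
  (0, 0) → W = 0

The binding constraints are 5x_1 + 10x_2 = 6 and x_2 = 0.
Solving simultaneously gives x_1 = 6/5, x_2 = 0.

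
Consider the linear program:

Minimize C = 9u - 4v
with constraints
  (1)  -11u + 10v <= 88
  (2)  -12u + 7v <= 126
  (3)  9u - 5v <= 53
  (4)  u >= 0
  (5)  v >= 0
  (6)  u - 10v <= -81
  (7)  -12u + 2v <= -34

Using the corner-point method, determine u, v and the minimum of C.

u = 258/49, v = 715/49, minimum C = -538/49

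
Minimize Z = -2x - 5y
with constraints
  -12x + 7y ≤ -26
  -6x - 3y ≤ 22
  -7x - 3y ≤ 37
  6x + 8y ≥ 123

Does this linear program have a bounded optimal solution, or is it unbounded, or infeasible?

unbounded

From the feasible point (1069/138, 220/23), moving in the direction (7, 12) keeps every constraint satisfied while Z decreases without bound.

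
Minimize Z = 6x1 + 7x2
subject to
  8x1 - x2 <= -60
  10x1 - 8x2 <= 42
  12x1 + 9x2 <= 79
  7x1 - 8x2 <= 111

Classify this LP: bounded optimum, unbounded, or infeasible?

From the feasible point (-29/3, -52/3), moving in the direction (-8, -7) keeps every constraint satisfied while Z decreases without bound.

unbounded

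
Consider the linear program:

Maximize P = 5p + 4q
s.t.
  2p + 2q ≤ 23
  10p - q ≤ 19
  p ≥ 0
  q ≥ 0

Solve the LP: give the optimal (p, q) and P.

Vertices and P = 5p + 4q:
  (61/22, 96/11) → P = 1073/22
  (0, 23/2) → P = 46
  (19/10, 0) → P = 19/2
  (0, 0) → P = 0

p = 61/22, q = 96/11, maximum P = 1073/22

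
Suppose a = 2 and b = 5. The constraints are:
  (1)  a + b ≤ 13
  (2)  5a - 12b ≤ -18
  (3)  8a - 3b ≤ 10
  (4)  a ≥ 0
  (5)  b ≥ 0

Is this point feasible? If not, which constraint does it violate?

feasible

(1): 7 ≤ 13 ✓
(2): -50 ≤ -18 ✓
(3): 1 ≤ 10 ✓
(4): 2 ≥ 0 ✓
(5): 5 ≥ 0 ✓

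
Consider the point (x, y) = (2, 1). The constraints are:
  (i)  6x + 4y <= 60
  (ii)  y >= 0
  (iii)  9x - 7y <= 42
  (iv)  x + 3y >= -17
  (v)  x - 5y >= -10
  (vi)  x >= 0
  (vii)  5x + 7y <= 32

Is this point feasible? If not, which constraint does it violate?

feasible

(i): 16 ≤ 60 ✓
(ii): 1 ≥ 0 ✓
(iii): 11 ≤ 42 ✓
(iv): 5 ≥ -17 ✓
(v): -3 ≥ -10 ✓
(vi): 2 ≥ 0 ✓
(vii): 17 ≤ 32 ✓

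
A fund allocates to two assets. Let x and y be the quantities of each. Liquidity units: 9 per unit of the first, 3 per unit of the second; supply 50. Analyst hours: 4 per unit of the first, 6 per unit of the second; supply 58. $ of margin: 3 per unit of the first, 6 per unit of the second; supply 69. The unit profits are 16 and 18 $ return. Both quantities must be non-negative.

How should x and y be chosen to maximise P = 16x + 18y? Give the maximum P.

x = 3, y = 23/3, maximum P = 186

Corner points and P = 16x + 18y:
  (0, 0) → P = 0
  (0, 29/3) → P = 174
  (50/9, 0) → P = 800/9
  (3, 23/3) → P = 186

The optimum lies where 9x + 3y = 50 and 4x + 6y = 58.
Solving simultaneously gives x = 3, y = 23/3.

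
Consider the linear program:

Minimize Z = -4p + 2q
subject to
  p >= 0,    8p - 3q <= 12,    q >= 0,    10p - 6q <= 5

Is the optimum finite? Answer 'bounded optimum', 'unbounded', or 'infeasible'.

Feasible corners and Z = -4p + 2q:
  (0, 0) → Z = 0
  (19/6, 40/9) → Z = -34/9
  (1/2, 0) → Z = -2
The feasible region has finitely many vertices and no improving ray; the minimum is -34/9 at (19/6, 40/9).

bounded optimum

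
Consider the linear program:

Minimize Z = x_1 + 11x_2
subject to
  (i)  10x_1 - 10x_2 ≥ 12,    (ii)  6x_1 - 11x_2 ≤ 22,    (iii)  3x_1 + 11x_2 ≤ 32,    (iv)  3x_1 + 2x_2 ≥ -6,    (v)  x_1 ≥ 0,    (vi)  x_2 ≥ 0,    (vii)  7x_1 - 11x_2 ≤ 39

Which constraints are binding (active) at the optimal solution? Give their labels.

Vertices and Z = x_1 + 11x_2:
  (113/35, 71/35) → Z = 894/35
  (6/5, 0) → Z = 6/5
  (6, 14/11) → Z = 20
  (11/3, 0) → Z = 11/3

The minimum is at (6/5, 0). Substituting into each constraint, equality holds for (i) and (vi); the remaining constraints have slack.

(i) and (vi)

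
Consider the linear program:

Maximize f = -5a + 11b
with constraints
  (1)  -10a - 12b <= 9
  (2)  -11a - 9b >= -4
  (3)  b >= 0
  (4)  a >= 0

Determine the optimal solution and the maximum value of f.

a = 0, b = 4/9, maximum f = 44/9

Feasible corners and f = -5a + 11b:
  (4/11, 0) → f = -20/11
  (0, 4/9) → f = 44/9
  (0, 0) → f = 0

The binding constraints are -11a - 9b = -4 and a = 0.
Solving simultaneously gives a = 0, b = 4/9.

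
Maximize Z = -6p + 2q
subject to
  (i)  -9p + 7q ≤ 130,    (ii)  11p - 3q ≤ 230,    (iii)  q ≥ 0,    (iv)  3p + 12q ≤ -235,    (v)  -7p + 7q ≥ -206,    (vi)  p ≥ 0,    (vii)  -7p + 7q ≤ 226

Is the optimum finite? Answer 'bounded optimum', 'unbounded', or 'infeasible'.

infeasible

The boundaries -9p + 7q = 130 and 11p - 3q = 230 meet at (40, 70), but that point violates 3p + 12q ≤ -235. Every candidate vertex is excluded by some other constraint, so the feasible region is empty.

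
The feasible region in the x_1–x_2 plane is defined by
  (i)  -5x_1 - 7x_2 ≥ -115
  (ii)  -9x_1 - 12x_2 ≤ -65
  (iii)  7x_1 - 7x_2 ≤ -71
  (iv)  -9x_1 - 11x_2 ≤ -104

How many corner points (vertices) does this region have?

The feasible vertices (each the meet of two boundaries and inside every other half-plane) are:
  (11/3, 290/21)
  (-537/8, 515/8)
  (-53/140, 1367/140)

3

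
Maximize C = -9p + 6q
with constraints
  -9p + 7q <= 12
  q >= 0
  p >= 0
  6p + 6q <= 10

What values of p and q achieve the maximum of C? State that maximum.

Corner points and C = -9p + 6q:
  (0, 0) → C = 0
  (5/3, 0) → C = -15
  (0, 5/3) → C = 10

p = 0, q = 5/3, maximum C = 10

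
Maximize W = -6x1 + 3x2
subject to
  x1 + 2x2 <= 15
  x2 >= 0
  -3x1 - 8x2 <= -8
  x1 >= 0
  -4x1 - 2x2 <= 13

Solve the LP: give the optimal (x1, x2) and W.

Vertices and W = -6x1 + 3x2:
  (15, 0) → W = -90
  (0, 15/2) → W = 45/2
  (8/3, 0) → W = -16
  (0, 1) → W = 3

The optimum lies where x1 + 2x2 = 15 and x1 = 0.
Solving simultaneously gives x1 = 0, x2 = 15/2.

x1 = 0, x2 = 15/2, maximum W = 45/2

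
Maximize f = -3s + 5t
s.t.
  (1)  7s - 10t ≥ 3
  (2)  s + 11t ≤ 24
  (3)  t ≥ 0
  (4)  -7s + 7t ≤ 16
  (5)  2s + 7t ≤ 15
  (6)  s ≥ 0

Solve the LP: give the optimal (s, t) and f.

The optimum lies where 7s - 10t = 3 and 2s + 7t = 15.
Solving simultaneously gives s = 57/23, t = 33/23.

s = 57/23, t = 33/23, maximum f = -6/23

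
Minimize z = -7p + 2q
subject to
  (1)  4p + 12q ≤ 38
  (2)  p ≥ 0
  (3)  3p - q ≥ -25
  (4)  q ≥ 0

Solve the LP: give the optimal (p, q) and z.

Feasible corners and z = -7p + 2q:
  (0, 19/6) → z = 19/3
  (19/2, 0) → z = -133/2
  (0, 0) → z = 0

At the optimal vertex, 4p + 12q = 38 and q = 0.
Solving simultaneously gives p = 19/2, q = 0.

p = 19/2, q = 0, minimum z = -133/2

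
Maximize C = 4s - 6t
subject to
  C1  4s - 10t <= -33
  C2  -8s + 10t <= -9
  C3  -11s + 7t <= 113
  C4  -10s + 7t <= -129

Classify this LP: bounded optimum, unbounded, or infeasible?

unbounded

From the feasible point (169/8, 47/4), moving in the direction (10, 4) keeps every constraint satisfied while C increases without bound.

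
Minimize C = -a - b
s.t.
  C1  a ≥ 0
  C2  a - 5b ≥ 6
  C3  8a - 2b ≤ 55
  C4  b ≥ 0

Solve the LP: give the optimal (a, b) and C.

a = 263/38, b = 7/38, minimum C = -135/19

Feasible corners and C = -a - b:
  (263/38, 7/38) → C = -135/19
  (6, 0) → C = -6
  (55/8, 0) → C = -55/8

The binding constraints are a - 5b = 6 and 8a - 2b = 55.
Solving simultaneously gives a = 263/38, b = 7/38.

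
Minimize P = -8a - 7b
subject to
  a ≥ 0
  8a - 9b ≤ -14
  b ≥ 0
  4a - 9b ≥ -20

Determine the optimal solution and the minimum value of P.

Extreme points and P = -8a - 7b:
  (0, 14/9) → P = -98/9
  (0, 20/9) → P = -140/9
  (3/2, 26/9) → P = -290/9

The binding constraints are 8a - 9b = -14 and 4a - 9b = -20.
Solving simultaneously gives a = 3/2, b = 26/9.

a = 3/2, b = 26/9, minimum P = -290/9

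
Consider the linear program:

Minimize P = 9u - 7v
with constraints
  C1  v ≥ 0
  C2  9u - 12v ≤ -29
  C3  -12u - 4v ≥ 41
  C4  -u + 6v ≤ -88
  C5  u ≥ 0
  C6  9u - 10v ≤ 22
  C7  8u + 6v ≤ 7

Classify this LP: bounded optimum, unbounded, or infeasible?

The boundaries 9u - 10v = 22 and 8u + 6v = 7 meet at (101/67, -113/134), but that point violates v ≥ 0. Every candidate vertex is excluded by some other constraint, so the feasible region is empty.

infeasible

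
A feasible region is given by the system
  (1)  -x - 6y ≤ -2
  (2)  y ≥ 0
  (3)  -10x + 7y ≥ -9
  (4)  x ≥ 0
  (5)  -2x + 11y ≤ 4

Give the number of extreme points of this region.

Intersecting each pair of boundary lines and keeping only the points that satisfy every inequality leaves:
  (68/67, 11/67)
  (0, 1/3)
  (127/96, 29/48)
  (0, 4/11)

4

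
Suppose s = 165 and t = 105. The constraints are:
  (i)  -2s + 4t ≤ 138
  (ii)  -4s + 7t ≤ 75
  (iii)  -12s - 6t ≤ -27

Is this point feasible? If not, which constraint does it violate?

(i): 90 ≤ 138 ✓
(ii): 75 ≤ 75 ✓
(iii): -2610 ≤ -27 ✓

feasible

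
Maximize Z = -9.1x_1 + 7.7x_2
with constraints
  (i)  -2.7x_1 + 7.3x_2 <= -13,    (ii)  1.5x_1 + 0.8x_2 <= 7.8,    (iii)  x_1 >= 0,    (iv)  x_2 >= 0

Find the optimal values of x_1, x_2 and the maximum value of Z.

x_1 = 130/27, x_2 = 0, maximum Z = -1183/27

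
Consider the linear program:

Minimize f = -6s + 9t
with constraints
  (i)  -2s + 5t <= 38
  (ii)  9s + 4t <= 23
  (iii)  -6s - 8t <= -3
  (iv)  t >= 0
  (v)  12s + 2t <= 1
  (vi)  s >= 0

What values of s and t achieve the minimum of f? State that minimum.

Corner points and f = -6s + 9t:
  (1/42, 5/14) → f = 43/14
  (0, 3/8) → f = 27/8
  (0, 1/2) → f = 9/2

The binding constraints are -6s - 8t = -3 and 12s + 2t = 1.
Solving simultaneously gives s = 1/42, t = 5/14.

s = 1/42, t = 5/14, minimum f = 43/14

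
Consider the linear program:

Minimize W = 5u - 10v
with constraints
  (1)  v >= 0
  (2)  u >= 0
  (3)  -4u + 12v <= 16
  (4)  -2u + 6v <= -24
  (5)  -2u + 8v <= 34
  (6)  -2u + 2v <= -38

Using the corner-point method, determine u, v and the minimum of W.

Feasible corners and W = 5u - 10v:
  (19, 0) → W = 95
  (99, 29) → W = 205
  (45/2, 7/2) → W = 155/2
The feasible region is unbounded (it extends along (1, 0), (4, 1)), but W strictly increases along every unbounded feasible direction, so there is no improving ray and the minimum is attained at a vertex.

The optimum lies where -2u + 6v = -24 and -2u + 2v = -38.
Solving simultaneously gives u = 45/2, v = 7/2.

u = 45/2, v = 7/2, minimum W = 155/2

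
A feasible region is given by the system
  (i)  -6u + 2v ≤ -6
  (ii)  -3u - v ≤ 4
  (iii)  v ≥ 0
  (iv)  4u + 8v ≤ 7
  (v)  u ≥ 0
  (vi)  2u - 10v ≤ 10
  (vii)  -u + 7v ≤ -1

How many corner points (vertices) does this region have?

3

The feasible vertices (each the meet of two boundaries and inside every other half-plane) are:
  (1, 0)
  (7/4, 0)
  (19/12, 1/12)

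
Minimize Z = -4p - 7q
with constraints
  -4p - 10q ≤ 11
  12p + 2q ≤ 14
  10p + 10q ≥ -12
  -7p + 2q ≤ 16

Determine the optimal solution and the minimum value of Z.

Feasible corners and Z = -4p - 7q:
  (81/56, -47/28) → Z = 167/28
  (-1/6, -31/30) → Z = 79/10
  (-2/19, 145/19) → Z = -53
  (-92/45, 38/45) → Z = 34/15

The optimum lies where 12p + 2q = 14 and -7p + 2q = 16.
Solving simultaneously gives p = -2/19, q = 145/19.

p = -2/19, q = 145/19, minimum Z = -53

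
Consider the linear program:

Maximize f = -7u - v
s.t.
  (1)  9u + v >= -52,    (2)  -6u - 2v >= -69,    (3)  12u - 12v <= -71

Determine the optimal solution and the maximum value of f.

u = -139/24, v = 1/8, maximum f = 485/12

Feasible corners and f = -7u - v:
  (-173/12, 311/4) → f = 139/6
  (-139/24, 1/8) → f = 485/12
  (343/48, 209/16) → f = -757/12

The binding constraints are 9u + v = -52 and 12u - 12v = -71.
Solving simultaneously gives u = -139/24, v = 1/8.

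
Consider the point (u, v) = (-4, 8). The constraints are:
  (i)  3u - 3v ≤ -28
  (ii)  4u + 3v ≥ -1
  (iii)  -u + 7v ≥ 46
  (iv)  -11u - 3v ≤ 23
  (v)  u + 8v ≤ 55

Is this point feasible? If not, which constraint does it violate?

not feasible — violates (v)

Constraint (v): u + 8v = 60, which is not ≤ 55. All other constraints are satisfied.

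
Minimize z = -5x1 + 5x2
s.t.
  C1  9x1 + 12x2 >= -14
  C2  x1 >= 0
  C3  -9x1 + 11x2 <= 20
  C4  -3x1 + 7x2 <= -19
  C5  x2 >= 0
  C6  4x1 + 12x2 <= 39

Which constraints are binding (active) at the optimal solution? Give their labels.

C5 and C6

Vertices and z = -5x1 + 5x2:
  (19/3, 0) → z = -95/3
  (501/64, 41/64) → z = -575/16
  (39/4, 0) → z = -195/4

The minimum is at (39/4, 0). Substituting into each constraint, equality holds for C5 and C6; the remaining constraints have slack.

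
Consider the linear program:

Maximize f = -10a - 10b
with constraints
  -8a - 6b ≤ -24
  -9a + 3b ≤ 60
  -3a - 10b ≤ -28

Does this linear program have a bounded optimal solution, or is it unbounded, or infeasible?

bounded optimum

Corner points and f = -10a - 10b:
  (-48/13, 116/13) → f = -680/13
  (36/31, 76/31) → f = -1120/31
The feasible region has finitely many vertices and no improving ray; the maximum is -1120/31 at (36/31, 76/31).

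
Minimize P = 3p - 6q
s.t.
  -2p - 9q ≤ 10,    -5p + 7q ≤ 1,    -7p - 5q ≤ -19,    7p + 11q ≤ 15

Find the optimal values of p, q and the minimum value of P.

p = 67/21, q = -2/3, minimum P = 95/7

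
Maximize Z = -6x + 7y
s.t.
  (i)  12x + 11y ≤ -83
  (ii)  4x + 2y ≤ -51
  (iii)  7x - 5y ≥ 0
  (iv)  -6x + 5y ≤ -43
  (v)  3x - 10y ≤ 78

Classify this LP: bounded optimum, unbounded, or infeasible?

infeasible

The boundaries 4x + 2y = -51 and -6x + 5y = -43 meet at (-169/32, -239/16), but that point violates 3x - 10y ≤ 78. Every candidate vertex is excluded by some other constraint, so the feasible region is empty.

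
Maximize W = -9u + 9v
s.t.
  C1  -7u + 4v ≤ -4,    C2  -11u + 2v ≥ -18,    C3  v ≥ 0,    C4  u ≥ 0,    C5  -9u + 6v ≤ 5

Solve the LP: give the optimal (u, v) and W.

u = 32/15, v = 41/15, maximum W = 27/5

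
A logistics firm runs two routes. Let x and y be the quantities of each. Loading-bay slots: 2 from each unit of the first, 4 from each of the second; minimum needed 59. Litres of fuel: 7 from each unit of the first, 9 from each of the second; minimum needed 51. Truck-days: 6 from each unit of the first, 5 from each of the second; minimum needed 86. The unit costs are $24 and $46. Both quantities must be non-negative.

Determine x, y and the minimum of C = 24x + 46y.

x = 7/2, y = 13, minimum C = 682

The feasible region is unbounded (it extends along (0, 1), (1, 0)), but C strictly increases along every unbounded feasible direction, so there is no improving ray and the minimum is attained at a vertex.

At the optimal vertex, 2x + 4y = 59 and 6x + 5y = 86.
Solving simultaneously gives x = 7/2, y = 13.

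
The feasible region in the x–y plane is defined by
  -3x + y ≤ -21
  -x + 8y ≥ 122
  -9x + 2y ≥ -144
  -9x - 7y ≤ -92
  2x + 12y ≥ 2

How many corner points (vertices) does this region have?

3

Pairwise boundary intersections that survive every other constraint:
  (290/23, 387/23)
  (34, 81)
  (698/35, 621/35)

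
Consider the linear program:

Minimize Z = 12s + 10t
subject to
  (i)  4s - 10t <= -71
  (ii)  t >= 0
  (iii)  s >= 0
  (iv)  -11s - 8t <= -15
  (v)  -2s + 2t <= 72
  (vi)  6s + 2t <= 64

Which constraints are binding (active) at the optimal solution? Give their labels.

Vertices and Z = 12s + 10t:
  (0, 71/10) → Z = 71
  (249/34, 341/34) → Z = 3199/17
  (0, 32) → Z = 320

The minimum is at (0, 71/10). Substituting into each constraint, equality holds for (i) and (iii); the remaining constraints have slack.

(i) and (iii)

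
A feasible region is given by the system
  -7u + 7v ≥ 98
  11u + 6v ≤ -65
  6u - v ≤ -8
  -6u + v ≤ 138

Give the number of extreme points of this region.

Pairwise boundary intersections that survive every other constraint:
  (-149/17, 89/17)
  (-124/5, -54/5)
  (-19, 24)

3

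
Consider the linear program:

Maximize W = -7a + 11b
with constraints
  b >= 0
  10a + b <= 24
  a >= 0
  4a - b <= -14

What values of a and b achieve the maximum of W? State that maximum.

a = 0, b = 24, maximum W = 264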